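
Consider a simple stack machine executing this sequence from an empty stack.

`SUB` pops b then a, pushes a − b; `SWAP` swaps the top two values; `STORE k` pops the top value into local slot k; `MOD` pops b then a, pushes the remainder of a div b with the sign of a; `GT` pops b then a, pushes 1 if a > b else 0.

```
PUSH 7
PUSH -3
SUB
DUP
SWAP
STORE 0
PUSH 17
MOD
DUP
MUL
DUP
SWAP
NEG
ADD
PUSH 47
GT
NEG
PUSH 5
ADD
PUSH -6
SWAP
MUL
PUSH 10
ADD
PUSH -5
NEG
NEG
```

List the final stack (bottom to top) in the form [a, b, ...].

[-20, -5]

PUSH 7  → 7
PUSH -3 → 7 -3
SUB     → 10
DUP     → 10 10
SWAP    → 10 10
STORE 0 → 10
PUSH 17 → 10 17
MOD     → 10
DUP     → 10 10
MUL     → 100
DUP     → 100 100
SWAP    → 100 100
NEG     → 100 -100
ADD     → 0
PUSH 47 → 0 47
GT      → 0
NEG     → 0
PUSH 5  → 0 5
ADD     → 5
PUSH -6 → 5 -6
SWAP    → -6 5
MUL     → -30
PUSH 10 → -30 10
ADD     → -20
PUSH -5 → -20 -5
NEG     → -20 5
NEG     → -20 -5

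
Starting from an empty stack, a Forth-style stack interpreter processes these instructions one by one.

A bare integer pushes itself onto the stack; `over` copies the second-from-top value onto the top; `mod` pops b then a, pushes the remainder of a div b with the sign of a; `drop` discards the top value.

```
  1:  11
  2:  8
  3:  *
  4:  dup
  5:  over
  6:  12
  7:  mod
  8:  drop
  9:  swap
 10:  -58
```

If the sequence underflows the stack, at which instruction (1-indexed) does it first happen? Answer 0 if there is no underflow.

0

11   → 11
8    → 11 8
*    → 88
dup  → 88 88
over → 88 88 88
12   → 88 88 88 12
mod  → 88 88 4
drop → 88 88
swap → 88 88
-58  → 88 88 -58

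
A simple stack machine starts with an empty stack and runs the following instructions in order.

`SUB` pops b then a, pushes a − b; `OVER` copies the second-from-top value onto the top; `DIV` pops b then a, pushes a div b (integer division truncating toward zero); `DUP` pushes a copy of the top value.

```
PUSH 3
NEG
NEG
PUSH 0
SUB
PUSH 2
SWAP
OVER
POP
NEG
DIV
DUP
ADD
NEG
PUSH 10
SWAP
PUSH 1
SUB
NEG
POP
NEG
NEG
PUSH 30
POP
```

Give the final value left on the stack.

10

PUSH 3  -> [3]
NEG     -> [-3]
NEG     -> [3]
PUSH 0  -> [3, 0]
SUB     -> [3]
PUSH 2  -> [3, 2]
SWAP    -> [2, 3]
OVER    -> [2, 3, 2]
POP     -> [2, 3]
NEG     -> [2, -3]
DIV     -> [0]
DUP     -> [0, 0]
ADD     -> [0]
NEG     -> [0]
PUSH 10 -> [0, 10]
SWAP    -> [10, 0]
PUSH 1  -> [10, 0, 1]
SUB     -> [10, -1]
NEG     -> [10, 1]
POP     -> [10]
NEG     -> [-10]
NEG     -> [10]
PUSH 30 -> [10, 30]
POP     -> [10]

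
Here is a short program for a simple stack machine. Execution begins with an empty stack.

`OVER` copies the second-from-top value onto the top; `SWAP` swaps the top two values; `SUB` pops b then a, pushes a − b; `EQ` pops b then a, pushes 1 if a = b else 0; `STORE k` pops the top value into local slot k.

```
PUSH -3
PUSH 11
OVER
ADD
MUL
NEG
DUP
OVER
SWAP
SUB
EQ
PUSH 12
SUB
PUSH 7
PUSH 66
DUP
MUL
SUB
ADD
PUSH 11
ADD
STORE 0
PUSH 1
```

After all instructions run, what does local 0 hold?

-4350

PUSH -3  -3
PUSH 11  -3 11
OVER     -3 11 -3
ADD      -3 8
MUL      -24
NEG      24
DUP      24 24
OVER     24 24 24
SWAP     24 24 24
SUB      24 0
EQ       0
PUSH 12  0 12
SUB      -12
PUSH 7   -12 7
PUSH 66  -12 7 66
DUP      -12 7 66 66
MUL      -12 7 4356
SUB      -12 -4349
ADD      -4361
PUSH 11  -4361 11
ADD      -4350
STORE 0  (empty)
PUSH 1   1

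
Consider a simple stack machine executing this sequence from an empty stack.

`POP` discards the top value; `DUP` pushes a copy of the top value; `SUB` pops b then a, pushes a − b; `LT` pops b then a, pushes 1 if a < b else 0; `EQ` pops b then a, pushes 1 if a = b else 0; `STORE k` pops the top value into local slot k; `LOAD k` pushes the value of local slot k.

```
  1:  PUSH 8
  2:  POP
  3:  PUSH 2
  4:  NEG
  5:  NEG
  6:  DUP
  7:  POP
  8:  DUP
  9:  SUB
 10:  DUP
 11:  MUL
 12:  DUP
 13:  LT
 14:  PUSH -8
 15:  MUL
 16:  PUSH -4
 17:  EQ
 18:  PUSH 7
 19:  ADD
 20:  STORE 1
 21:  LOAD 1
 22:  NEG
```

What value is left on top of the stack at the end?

-7

PUSH 8  : 8
POP     : (empty)
PUSH 2  : 2
NEG     : -2
NEG     : 2
DUP     : 2 2
POP     : 2
DUP     : 2 2
SUB     : 0
DUP     : 0 0
MUL     : 0
DUP     : 0 0
LT      : 0
PUSH -8 : 0 -8
MUL     : 0
PUSH -4 : 0 -4
EQ      : 0
PUSH 7  : 0 7
ADD     : 7
STORE 1 : (empty)
LOAD 1  : 7
NEG     : -7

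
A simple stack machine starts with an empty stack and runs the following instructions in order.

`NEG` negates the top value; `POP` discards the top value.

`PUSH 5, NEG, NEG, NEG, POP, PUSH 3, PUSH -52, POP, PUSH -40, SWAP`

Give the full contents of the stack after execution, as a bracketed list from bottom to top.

PUSH 5    5
NEG       -5
NEG       5
NEG       -5
POP       (empty)
PUSH 3    3
PUSH -52  3 -52
POP       3
PUSH -40  3 -40
SWAP      -40 3

[-40, 3]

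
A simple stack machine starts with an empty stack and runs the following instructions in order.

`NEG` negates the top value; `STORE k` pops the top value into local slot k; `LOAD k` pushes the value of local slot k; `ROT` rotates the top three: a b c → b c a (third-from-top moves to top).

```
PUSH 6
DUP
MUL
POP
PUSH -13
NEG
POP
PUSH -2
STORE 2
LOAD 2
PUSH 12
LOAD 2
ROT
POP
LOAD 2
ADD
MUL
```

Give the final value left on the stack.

-48

PUSH 6    [6]
DUP       [6, 6]
MUL       [36]
POP       []
PUSH -13  [-13]
NEG       [13]
POP       []
PUSH -2   [-2]
STORE 2   []
LOAD 2    [-2]
PUSH 12   [-2, 12]
LOAD 2    [-2, 12, -2]
ROT       [12, -2, -2]
POP       [12, -2]
LOAD 2    [12, -2, -2]
ADD       [12, -4]
MUL       [-48]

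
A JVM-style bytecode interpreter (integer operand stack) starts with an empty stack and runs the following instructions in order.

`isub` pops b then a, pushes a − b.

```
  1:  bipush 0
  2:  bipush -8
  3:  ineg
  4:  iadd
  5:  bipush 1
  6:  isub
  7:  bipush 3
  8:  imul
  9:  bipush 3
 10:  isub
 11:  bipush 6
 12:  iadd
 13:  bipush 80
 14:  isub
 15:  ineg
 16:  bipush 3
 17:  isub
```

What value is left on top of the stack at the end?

53

bipush 0  -> 0
bipush -8 -> 0 -8
ineg      -> 0 8
iadd      -> 8
bipush 1  -> 8 1
isub      -> 7
bipush 3  -> 7 3
imul      -> 21
bipush 3  -> 21 3
isub      -> 18
bipush 6  -> 18 6
iadd      -> 24
bipush 80 -> 24 80
isub      -> -56
ineg      -> 56
bipush 3  -> 56 3
isub      -> 53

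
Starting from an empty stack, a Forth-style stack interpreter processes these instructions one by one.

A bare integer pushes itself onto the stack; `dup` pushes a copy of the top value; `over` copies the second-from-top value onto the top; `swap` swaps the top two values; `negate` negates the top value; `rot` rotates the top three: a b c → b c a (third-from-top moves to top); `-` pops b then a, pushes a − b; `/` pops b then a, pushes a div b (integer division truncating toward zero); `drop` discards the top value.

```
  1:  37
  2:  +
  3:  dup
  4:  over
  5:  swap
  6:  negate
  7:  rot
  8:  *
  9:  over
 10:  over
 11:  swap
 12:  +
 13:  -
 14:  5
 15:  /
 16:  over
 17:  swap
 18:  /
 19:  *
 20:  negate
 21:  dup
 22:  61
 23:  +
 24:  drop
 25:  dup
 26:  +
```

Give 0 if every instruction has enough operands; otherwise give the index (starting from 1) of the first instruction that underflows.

2

37 : 37
+  — needs 2 operands, stack has 1 → underflow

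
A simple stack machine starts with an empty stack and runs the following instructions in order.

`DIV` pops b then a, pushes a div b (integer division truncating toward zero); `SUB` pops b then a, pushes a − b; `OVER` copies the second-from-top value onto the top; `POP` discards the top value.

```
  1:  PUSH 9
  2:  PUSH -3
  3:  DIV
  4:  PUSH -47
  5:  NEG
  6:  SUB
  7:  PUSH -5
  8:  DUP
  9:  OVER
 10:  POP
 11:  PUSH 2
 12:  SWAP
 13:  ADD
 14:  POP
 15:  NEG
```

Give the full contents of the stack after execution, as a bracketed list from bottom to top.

PUSH 9   : [9]
PUSH -3  : [9, -3]
DIV      : [-3]
PUSH -47 : [-3, -47]
NEG      : [-3, 47]
SUB      : [-50]
PUSH -5  : [-50, -5]
DUP      : [-50, -5, -5]
OVER     : [-50, -5, -5, -5]
POP      : [-50, -5, -5]
PUSH 2   : [-50, -5, -5, 2]
SWAP     : [-50, -5, 2, -5]
ADD      : [-50, -5, -3]
POP      : [-50, -5]
NEG      : [-50, 5]

[-50, 5]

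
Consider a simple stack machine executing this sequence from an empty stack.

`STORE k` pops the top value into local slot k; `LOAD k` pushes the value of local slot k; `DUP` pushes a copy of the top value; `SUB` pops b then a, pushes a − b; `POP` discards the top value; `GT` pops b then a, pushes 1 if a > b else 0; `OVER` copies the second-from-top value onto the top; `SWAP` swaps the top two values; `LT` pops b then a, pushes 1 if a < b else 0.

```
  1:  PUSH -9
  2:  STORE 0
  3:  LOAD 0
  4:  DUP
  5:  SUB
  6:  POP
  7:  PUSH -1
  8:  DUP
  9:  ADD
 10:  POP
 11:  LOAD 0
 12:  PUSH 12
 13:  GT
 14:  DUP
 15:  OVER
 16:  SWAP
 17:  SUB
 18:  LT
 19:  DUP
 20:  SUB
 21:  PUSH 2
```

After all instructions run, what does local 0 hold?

PUSH -9 : -9
STORE 0 : (empty)
LOAD 0  : -9
DUP     : -9 -9
SUB     : 0
POP     : (empty)
PUSH -1 : -1
DUP     : -1 -1
ADD     : -2
POP     : (empty)
LOAD 0  : -9
PUSH 12 : -9 12
GT      : 0
DUP     : 0 0
OVER    : 0 0 0
SWAP    : 0 0 0
SUB     : 0 0
LT      : 0
DUP     : 0 0
SUB     : 0
PUSH 2  : 0 2

-9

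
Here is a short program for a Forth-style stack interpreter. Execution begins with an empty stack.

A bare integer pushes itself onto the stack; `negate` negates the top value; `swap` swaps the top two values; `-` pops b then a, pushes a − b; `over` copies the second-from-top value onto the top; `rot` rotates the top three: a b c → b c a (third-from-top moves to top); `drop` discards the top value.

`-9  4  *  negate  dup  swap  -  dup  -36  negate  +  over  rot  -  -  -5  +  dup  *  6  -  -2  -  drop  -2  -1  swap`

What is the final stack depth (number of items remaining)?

-9     -> -9
4      -> -9 4
*      -> -36
negate -> 36
dup    -> 36 36
swap   -> 36 36
-      -> 0
dup    -> 0 0
-36    -> 0 0 -36
negate -> 0 0 36
+      -> 0 36
over   -> 0 36 0
rot    -> 36 0 0
-      -> 36 0
-      -> 36
-5     -> 36 -5
+      -> 31
dup    -> 31 31
*      -> 961
6      -> 961 6
-      -> 955
-2     -> 955 -2
-      -> 957
drop   -> (empty)
-2     -> -2
-1     -> -2 -1
swap   -> -1 -2

2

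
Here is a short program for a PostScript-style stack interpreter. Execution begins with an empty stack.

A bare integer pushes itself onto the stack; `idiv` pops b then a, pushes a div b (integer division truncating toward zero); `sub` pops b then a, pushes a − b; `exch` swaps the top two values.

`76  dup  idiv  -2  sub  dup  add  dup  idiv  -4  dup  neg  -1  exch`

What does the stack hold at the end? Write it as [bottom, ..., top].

[1, -4, -1, 4]

76   : [76]
dup  : [76, 76]
idiv : [1]
-2   : [1, -2]
sub  : [3]
dup  : [3, 3]
add  : [6]
dup  : [6, 6]
idiv : [1]
-4   : [1, -4]
dup  : [1, -4, -4]
neg  : [1, -4, 4]
-1   : [1, -4, 4, -1]
exch : [1, -4, -1, 4]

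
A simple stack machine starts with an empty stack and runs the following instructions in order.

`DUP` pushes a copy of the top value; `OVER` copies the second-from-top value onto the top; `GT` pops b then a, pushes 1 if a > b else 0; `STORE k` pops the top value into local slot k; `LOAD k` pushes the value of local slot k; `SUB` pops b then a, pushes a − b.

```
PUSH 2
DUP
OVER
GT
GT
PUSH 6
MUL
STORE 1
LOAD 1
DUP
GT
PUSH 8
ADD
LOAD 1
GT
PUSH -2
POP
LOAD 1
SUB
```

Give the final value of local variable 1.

6

PUSH 2  : [2]
DUP     : [2, 2]
OVER    : [2, 2, 2]
GT      : [2, 0]
GT      : [1]
PUSH 6  : [1, 6]
MUL     : [6]
STORE 1 : []
LOAD 1  : [6]
DUP     : [6, 6]
GT      : [0]
PUSH 8  : [0, 8]
ADD     : [8]
LOAD 1  : [8, 6]
GT      : [1]
PUSH -2 : [1, -2]
POP     : [1]
LOAD 1  : [1, 6]
SUB     : [-5]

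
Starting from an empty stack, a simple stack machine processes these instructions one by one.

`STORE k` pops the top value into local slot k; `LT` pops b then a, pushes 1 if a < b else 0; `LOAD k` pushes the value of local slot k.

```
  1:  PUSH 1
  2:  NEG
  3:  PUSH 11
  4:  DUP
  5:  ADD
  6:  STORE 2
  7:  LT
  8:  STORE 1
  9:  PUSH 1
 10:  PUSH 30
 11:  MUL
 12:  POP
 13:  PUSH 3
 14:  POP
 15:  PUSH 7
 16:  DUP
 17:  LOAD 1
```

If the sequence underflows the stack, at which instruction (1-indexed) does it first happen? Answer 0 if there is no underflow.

PUSH 1  -> 1
NEG     -> -1
PUSH 11 -> -1 11
DUP     -> -1 11 11
ADD     -> -1 22
STORE 2 -> -1
LT  — needs 2 operands, stack has 1 → underflow

7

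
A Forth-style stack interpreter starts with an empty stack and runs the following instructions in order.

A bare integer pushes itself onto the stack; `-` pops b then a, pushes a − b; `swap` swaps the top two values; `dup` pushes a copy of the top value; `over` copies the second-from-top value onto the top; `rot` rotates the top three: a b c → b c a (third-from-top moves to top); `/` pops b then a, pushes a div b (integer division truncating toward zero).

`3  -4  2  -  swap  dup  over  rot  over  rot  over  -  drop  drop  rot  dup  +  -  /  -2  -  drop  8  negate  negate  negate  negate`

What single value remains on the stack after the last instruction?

3      -> [3]
-4     -> [3, -4]
2      -> [3, -4, 2]
-      -> [3, -6]
swap   -> [-6, 3]
dup    -> [-6, 3, 3]
over   -> [-6, 3, 3, 3]
rot    -> [-6, 3, 3, 3]
over   -> [-6, 3, 3, 3, 3]
rot    -> [-6, 3, 3, 3, 3]
over   -> [-6, 3, 3, 3, 3, 3]
-      -> [-6, 3, 3, 3, 0]
drop   -> [-6, 3, 3, 3]
drop   -> [-6, 3, 3]
rot    -> [3, 3, -6]
dup    -> [3, 3, -6, -6]
+      -> [3, 3, -12]
-      -> [3, 15]
/      -> [0]
-2     -> [0, -2]
-      -> [2]
drop   -> []
8      -> [8]
negate -> [-8]
negate -> [8]
negate -> [-8]
negate -> [8]

8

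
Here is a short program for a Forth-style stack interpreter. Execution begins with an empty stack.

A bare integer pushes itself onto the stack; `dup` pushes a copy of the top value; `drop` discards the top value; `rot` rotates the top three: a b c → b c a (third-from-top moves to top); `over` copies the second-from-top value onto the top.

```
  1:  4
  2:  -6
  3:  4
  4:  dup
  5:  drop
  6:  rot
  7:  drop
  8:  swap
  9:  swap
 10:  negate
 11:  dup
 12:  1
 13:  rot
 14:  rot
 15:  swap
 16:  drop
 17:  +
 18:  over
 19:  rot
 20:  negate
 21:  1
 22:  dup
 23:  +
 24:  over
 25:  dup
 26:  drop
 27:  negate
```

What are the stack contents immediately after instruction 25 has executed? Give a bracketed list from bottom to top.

[-3, -6, 6, 2, 6, 6]

4      : 4
-6     : 4 -6
4      : 4 -6 4
dup    : 4 -6 4 4
drop   : 4 -6 4
rot    : -6 4 4
drop   : -6 4
swap   : 4 -6
swap   : -6 4
negate : -6 -4
dup    : -6 -4 -4
1      : -6 -4 -4 1
rot    : -6 -4 1 -4
rot    : -6 1 -4 -4
swap   : -6 1 -4 -4
drop   : -6 1 -4
+      : -6 -3
over   : -6 -3 -6
rot    : -3 -6 -6
negate : -3 -6 6
1      : -3 -6 6 1
dup    : -3 -6 6 1 1
+      : -3 -6 6 2
over   : -3 -6 6 2 6
dup    : -3 -6 6 2 6 6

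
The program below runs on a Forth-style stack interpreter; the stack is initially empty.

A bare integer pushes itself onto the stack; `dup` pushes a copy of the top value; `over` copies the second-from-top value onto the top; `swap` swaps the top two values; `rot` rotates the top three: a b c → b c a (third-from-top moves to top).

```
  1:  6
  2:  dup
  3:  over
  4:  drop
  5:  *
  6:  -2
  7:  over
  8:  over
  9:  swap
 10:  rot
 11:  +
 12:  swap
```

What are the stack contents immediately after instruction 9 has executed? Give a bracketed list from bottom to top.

[36, -2, -2, 36]

6    -> [6]
dup  -> [6, 6]
over -> [6, 6, 6]
drop -> [6, 6]
*    -> [36]
-2   -> [36, -2]
over -> [36, -2, 36]
over -> [36, -2, 36, -2]
swap -> [36, -2, -2, 36]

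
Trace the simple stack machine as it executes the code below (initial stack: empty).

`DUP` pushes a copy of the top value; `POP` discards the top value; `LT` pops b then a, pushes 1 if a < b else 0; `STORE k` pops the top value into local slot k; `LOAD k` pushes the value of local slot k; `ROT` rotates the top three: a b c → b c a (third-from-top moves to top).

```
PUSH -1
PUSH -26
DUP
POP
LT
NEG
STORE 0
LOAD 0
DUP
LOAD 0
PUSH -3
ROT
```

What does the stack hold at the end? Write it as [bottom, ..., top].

[0, 0, -3, 0]

PUSH -1  → -1
PUSH -26 → -1 -26
DUP      → -1 -26 -26
POP      → -1 -26
LT       → 0
NEG      → 0
STORE 0  → (empty)
LOAD 0   → 0
DUP      → 0 0
LOAD 0   → 0 0 0
PUSH -3  → 0 0 0 -3
ROT      → 0 0 -3 0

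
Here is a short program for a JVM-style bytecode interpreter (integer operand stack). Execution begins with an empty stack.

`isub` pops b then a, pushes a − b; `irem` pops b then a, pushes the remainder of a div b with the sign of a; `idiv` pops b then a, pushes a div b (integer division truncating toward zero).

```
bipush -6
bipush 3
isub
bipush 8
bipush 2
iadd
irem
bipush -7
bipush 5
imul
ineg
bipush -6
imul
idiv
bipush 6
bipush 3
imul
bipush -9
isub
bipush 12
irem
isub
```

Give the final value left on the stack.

-3

bipush -6 : [-6]
bipush 3  : [-6, 3]
isub      : [-9]
bipush 8  : [-9, 8]
bipush 2  : [-9, 8, 2]
iadd      : [-9, 10]
irem      : [-9]
bipush -7 : [-9, -7]
bipush 5  : [-9, -7, 5]
imul      : [-9, -35]
ineg      : [-9, 35]
bipush -6 : [-9, 35, -6]
imul      : [-9, -210]
idiv      : [0]
bipush 6  : [0, 6]
bipush 3  : [0, 6, 3]
imul      : [0, 18]
bipush -9 : [0, 18, -9]
isub      : [0, 27]
bipush 12 : [0, 27, 12]
irem      : [0, 3]
isub      : [-3]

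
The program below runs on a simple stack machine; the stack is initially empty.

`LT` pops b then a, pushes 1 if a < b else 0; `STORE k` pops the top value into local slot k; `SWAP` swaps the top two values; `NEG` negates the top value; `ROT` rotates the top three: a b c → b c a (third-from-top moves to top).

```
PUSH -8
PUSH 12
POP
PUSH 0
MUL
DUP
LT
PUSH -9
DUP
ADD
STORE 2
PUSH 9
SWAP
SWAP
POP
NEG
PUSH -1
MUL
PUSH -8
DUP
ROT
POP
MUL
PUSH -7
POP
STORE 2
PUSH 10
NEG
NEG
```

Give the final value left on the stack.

PUSH -8  -8
PUSH 12  -8 12
POP      -8
PUSH 0   -8 0
MUL      0
DUP      0 0
LT       0
PUSH -9  0 -9
DUP      0 -9 -9
ADD      0 -18
STORE 2  0
PUSH 9   0 9
SWAP     9 0
SWAP     0 9
POP      0
NEG      0
PUSH -1  0 -1
MUL      0
PUSH -8  0 -8
DUP      0 -8 -8
ROT      -8 -8 0
POP      -8 -8
MUL      64
PUSH -7  64 -7
POP      64
STORE 2  (empty)
PUSH 10  10
NEG      -10
NEG      10

10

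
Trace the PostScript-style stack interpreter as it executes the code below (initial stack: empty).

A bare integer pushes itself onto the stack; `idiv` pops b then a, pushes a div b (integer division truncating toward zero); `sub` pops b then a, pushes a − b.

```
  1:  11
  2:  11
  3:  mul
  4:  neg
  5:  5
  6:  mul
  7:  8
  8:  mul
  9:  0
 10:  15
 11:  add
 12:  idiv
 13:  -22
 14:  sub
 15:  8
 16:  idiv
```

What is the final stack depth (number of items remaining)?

1

11   -> 11
11   -> 11 11
mul  -> 121
neg  -> -121
5    -> -121 5
mul  -> -605
8    -> -605 8
mul  -> -4840
0    -> -4840 0
15   -> -4840 0 15
add  -> -4840 15
idiv -> -322
-22  -> -322 -22
sub  -> -300
8    -> -300 8
idiv -> -37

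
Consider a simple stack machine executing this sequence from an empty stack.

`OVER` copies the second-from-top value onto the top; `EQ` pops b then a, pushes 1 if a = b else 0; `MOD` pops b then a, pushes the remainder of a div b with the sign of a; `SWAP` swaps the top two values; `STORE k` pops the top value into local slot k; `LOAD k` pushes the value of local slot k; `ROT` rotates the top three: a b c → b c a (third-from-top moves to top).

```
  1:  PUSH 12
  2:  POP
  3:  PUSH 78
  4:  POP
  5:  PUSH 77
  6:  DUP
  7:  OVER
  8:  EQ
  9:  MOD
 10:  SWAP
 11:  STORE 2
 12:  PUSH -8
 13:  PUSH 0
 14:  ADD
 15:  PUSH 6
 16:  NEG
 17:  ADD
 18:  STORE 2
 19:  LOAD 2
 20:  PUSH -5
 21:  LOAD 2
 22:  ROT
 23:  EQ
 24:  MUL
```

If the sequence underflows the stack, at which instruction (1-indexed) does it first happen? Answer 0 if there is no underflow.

10

PUSH 12 -> [12]
POP     -> []
PUSH 78 -> [78]
POP     -> []
PUSH 77 -> [77]
DUP     -> [77, 77]
OVER    -> [77, 77, 77]
EQ      -> [77, 1]
MOD     -> [0]
SWAP  — needs 2 operands, stack has 1 → underflow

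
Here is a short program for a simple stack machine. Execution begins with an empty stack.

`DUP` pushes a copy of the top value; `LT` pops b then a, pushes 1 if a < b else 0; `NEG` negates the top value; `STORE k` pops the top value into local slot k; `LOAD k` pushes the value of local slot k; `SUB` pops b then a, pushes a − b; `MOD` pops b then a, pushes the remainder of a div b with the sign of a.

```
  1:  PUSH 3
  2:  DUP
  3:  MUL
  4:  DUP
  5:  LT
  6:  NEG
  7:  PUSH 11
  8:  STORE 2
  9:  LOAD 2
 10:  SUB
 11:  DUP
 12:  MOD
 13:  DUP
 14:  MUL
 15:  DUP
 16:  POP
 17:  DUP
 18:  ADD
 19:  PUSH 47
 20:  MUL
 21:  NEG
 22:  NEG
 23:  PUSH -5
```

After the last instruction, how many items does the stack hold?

PUSH 3   [3]
DUP      [3, 3]
MUL      [9]
DUP      [9, 9]
LT       [0]
NEG      [0]
PUSH 11  [0, 11]
STORE 2  [0]
LOAD 2   [0, 11]
SUB      [-11]
DUP      [-11, -11]
MOD      [0]
DUP      [0, 0]
MUL      [0]
DUP      [0, 0]
POP      [0]
DUP      [0, 0]
ADD      [0]
PUSH 47  [0, 47]
MUL      [0]
NEG      [0]
NEG      [0]
PUSH -5  [0, -5]

2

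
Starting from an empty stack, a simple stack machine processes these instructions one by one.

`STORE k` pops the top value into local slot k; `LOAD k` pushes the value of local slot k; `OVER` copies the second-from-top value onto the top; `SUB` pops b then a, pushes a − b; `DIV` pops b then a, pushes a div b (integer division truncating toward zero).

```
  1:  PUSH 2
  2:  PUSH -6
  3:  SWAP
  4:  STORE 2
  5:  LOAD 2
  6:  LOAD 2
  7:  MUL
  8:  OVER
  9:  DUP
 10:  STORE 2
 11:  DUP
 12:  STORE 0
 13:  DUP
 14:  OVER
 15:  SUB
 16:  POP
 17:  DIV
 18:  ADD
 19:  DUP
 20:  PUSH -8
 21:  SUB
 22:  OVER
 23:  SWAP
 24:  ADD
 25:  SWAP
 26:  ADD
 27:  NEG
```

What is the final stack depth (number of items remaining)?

1

PUSH 2  → [2]
PUSH -6 → [2, -6]
SWAP    → [-6, 2]
STORE 2 → [-6]
LOAD 2  → [-6, 2]
LOAD 2  → [-6, 2, 2]
MUL     → [-6, 4]
OVER    → [-6, 4, -6]
DUP     → [-6, 4, -6, -6]
STORE 2 → [-6, 4, -6]
DUP     → [-6, 4, -6, -6]
STORE 0 → [-6, 4, -6]
DUP     → [-6, 4, -6, -6]
OVER    → [-6, 4, -6, -6, -6]
SUB     → [-6, 4, -6, 0]
POP     → [-6, 4, -6]
DIV     → [-6, 0]
ADD     → [-6]
DUP     → [-6, -6]
PUSH -8 → [-6, -6, -8]
SUB     → [-6, 2]
OVER    → [-6, 2, -6]
SWAP    → [-6, -6, 2]
ADD     → [-6, -4]
SWAP    → [-4, -6]
ADD     → [-10]
NEG     → [10]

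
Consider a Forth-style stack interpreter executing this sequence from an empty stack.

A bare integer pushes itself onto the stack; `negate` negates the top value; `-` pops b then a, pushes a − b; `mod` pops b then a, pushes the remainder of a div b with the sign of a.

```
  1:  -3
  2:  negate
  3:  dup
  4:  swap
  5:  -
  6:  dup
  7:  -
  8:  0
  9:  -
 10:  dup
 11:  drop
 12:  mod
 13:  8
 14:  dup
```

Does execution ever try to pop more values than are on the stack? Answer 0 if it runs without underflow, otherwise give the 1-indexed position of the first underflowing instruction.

12

-3     → -3
negate → 3
dup    → 3 3
swap   → 3 3
-      → 0
dup    → 0 0
-      → 0
0      → 0 0
-      → 0
dup    → 0 0
drop   → 0
mod  — needs 2 operands, stack has 1 → underflow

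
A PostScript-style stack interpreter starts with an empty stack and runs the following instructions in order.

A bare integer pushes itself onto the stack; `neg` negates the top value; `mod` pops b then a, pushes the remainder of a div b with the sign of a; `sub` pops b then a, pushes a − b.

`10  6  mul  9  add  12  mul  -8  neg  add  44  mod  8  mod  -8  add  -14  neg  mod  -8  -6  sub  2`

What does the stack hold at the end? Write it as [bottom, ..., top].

10  → 10
6   → 10 6
mul → 60
9   → 60 9
add → 69
12  → 69 12
mul → 828
-8  → 828 -8
neg → 828 8
add → 836
44  → 836 44
mod → 0
8   → 0 8
mod → 0
-8  → 0 -8
add → -8
-14 → -8 -14
neg → -8 14
mod → -8
-8  → -8 -8
-6  → -8 -8 -6
sub → -8 -2
2   → -8 -2 2

[-8, -2, 2]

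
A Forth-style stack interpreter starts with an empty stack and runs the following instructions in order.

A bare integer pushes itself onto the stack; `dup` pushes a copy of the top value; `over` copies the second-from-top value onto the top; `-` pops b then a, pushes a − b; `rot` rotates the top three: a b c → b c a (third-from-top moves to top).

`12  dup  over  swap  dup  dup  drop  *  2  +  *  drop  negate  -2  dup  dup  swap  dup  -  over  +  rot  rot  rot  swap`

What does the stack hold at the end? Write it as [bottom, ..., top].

[-12, -2, -2, -2]

12     → 12
dup    → 12 12
over   → 12 12 12
swap   → 12 12 12
dup    → 12 12 12 12
dup    → 12 12 12 12 12
drop   → 12 12 12 12
*      → 12 12 144
2      → 12 12 144 2
+      → 12 12 146
*      → 12 1752
drop   → 12
negate → -12
-2     → -12 -2
dup    → -12 -2 -2
dup    → -12 -2 -2 -2
swap   → -12 -2 -2 -2
dup    → -12 -2 -2 -2 -2
-      → -12 -2 -2 0
over   → -12 -2 -2 0 -2
+      → -12 -2 -2 -2
rot    → -12 -2 -2 -2
rot    → -12 -2 -2 -2
rot    → -12 -2 -2 -2
swap   → -12 -2 -2 -2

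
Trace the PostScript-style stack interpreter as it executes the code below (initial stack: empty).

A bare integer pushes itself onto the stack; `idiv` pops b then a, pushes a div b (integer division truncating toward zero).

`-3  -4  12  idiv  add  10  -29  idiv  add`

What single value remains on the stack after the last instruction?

-3    [-3]
-4    [-3, -4]
12    [-3, -4, 12]
idiv  [-3, 0]
add   [-3]
10    [-3, 10]
-29   [-3, 10, -29]
idiv  [-3, 0]
add   [-3]

-3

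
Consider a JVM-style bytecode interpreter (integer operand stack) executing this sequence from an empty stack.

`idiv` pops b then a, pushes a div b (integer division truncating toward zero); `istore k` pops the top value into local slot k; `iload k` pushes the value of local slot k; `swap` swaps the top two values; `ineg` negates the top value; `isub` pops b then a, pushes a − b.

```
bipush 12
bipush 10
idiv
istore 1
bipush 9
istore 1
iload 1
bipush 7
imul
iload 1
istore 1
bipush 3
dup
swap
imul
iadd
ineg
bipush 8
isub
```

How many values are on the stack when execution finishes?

bipush 12 → 12
bipush 10 → 12 10
idiv      → 1
istore 1  → (empty)
bipush 9  → 9
istore 1  → (empty)
iload 1   → 9
bipush 7  → 9 7
imul      → 63
iload 1   → 63 9
istore 1  → 63
bipush 3  → 63 3
dup       → 63 3 3
swap      → 63 3 3
imul      → 63 9
iadd      → 72
ineg      → -72
bipush 8  → -72 8
isub      → -80

1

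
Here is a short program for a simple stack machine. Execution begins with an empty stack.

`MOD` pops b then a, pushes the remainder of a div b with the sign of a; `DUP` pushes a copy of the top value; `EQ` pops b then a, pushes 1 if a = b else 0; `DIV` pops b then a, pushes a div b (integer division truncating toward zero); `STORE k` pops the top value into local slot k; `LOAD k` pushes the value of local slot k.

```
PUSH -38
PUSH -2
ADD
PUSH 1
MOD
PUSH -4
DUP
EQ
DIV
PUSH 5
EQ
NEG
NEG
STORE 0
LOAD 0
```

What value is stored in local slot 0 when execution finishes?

0

PUSH -38 : -38
PUSH -2  : -38 -2
ADD      : -40
PUSH 1   : -40 1
MOD      : 0
PUSH -4  : 0 -4
DUP      : 0 -4 -4
EQ       : 0 1
DIV      : 0
PUSH 5   : 0 5
EQ       : 0
NEG      : 0
NEG      : 0
STORE 0  : (empty)
LOAD 0   : 0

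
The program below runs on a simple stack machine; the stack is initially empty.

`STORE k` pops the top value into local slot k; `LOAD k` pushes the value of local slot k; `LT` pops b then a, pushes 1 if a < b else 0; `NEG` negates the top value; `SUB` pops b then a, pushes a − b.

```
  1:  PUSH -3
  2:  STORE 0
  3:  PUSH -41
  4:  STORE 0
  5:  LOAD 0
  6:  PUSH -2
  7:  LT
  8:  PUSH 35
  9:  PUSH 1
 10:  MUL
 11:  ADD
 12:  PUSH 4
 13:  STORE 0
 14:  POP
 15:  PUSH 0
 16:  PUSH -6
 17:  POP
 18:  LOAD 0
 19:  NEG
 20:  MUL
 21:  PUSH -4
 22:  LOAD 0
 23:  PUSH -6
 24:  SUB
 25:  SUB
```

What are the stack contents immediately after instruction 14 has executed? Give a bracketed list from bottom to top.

PUSH -3  → [-3]
STORE 0  → []
PUSH -41 → [-41]
STORE 0  → []
LOAD 0   → [-41]
PUSH -2  → [-41, -2]
LT       → [1]
PUSH 35  → [1, 35]
PUSH 1   → [1, 35, 1]
MUL      → [1, 35]
ADD      → [36]
PUSH 4   → [36, 4]
STORE 0  → [36]
POP      → []

[]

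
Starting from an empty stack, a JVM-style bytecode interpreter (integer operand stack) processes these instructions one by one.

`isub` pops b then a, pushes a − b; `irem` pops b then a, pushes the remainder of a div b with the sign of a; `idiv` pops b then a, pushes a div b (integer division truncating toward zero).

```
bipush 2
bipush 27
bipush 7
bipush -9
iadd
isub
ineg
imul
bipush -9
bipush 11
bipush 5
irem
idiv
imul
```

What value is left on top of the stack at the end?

bipush 2  -> [2]
bipush 27 -> [2, 27]
bipush 7  -> [2, 27, 7]
bipush -9 -> [2, 27, 7, -9]
iadd      -> [2, 27, -2]
isub      -> [2, 29]
ineg      -> [2, -29]
imul      -> [-58]
bipush -9 -> [-58, -9]
bipush 11 -> [-58, -9, 11]
bipush 5  -> [-58, -9, 11, 5]
irem      -> [-58, -9, 1]
idiv      -> [-58, -9]
imul      -> [522]

522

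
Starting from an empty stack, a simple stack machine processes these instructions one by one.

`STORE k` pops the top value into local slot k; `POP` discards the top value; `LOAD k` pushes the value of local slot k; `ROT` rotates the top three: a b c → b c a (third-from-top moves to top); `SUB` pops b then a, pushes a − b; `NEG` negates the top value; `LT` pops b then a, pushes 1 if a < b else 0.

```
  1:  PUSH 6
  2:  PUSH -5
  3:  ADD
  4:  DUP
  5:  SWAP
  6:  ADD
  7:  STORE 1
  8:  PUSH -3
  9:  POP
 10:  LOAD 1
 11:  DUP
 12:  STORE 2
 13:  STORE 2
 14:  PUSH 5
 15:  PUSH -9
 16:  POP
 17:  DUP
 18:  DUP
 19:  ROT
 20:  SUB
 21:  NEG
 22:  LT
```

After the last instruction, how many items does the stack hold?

1

PUSH 6  → 6
PUSH -5 → 6 -5
ADD     → 1
DUP     → 1 1
SWAP    → 1 1
ADD     → 2
STORE 1 → (empty)
PUSH -3 → -3
POP     → (empty)
LOAD 1  → 2
DUP     → 2 2
STORE 2 → 2
STORE 2 → (empty)
PUSH 5  → 5
PUSH -9 → 5 -9
POP     → 5
DUP     → 5 5
DUP     → 5 5 5
ROT     → 5 5 5
SUB     → 5 0
NEG     → 5 0
LT      → 0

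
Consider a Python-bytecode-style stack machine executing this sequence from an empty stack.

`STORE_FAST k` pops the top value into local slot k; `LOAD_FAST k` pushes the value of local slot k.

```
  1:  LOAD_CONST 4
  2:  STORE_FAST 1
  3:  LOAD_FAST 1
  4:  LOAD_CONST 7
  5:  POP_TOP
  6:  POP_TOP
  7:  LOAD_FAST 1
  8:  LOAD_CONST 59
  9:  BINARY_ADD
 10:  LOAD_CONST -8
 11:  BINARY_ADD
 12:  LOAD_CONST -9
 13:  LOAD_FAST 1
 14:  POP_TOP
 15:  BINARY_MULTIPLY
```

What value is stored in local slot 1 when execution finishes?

4

LOAD_CONST 4     4
STORE_FAST 1     (empty)
LOAD_FAST 1      4
LOAD_CONST 7     4 7
POP_TOP          4
POP_TOP          (empty)
LOAD_FAST 1      4
LOAD_CONST 59    4 59
BINARY_ADD       63
LOAD_CONST -8    63 -8
BINARY_ADD       55
LOAD_CONST -9    55 -9
LOAD_FAST 1      55 -9 4
POP_TOP          55 -9
BINARY_MULTIPLY  -495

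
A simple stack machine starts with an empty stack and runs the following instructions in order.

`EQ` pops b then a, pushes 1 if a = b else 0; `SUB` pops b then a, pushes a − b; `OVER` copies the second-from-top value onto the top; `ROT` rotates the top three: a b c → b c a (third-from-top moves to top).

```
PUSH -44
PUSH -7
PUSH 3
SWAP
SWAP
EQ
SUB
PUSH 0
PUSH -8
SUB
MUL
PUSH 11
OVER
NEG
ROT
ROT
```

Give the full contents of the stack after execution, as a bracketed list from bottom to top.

PUSH -44  [-44]
PUSH -7   [-44, -7]
PUSH 3    [-44, -7, 3]
SWAP      [-44, 3, -7]
SWAP      [-44, -7, 3]
EQ        [-44, 0]
SUB       [-44]
PUSH 0    [-44, 0]
PUSH -8   [-44, 0, -8]
SUB       [-44, 8]
MUL       [-352]
PUSH 11   [-352, 11]
OVER      [-352, 11, -352]
NEG       [-352, 11, 352]
ROT       [11, 352, -352]
ROT       [352, -352, 11]

[352, -352, 11]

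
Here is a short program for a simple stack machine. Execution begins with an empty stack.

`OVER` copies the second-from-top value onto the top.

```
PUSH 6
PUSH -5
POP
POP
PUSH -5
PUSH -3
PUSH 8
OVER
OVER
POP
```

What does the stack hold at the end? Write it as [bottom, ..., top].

[-5, -3, 8, -3]

PUSH 6  : [6]
PUSH -5 : [6, -5]
POP     : [6]
POP     : []
PUSH -5 : [-5]
PUSH -3 : [-5, -3]
PUSH 8  : [-5, -3, 8]
OVER    : [-5, -3, 8, -3]
OVER    : [-5, -3, 8, -3, 8]
POP     : [-5, -3, 8, -3]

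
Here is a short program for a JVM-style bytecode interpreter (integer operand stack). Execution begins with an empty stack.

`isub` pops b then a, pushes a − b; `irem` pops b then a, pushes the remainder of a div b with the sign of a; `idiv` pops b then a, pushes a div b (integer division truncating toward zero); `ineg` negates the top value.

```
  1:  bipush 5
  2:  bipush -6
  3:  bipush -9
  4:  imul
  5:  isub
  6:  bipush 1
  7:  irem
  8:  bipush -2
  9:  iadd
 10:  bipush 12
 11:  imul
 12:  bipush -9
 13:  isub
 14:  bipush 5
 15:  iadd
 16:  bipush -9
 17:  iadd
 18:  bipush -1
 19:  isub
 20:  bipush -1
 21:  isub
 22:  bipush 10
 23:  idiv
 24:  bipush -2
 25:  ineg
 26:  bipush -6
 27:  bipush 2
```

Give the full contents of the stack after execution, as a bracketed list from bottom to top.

[-1, 2, -6, 2]

bipush 5  : 5
bipush -6 : 5 -6
bipush -9 : 5 -6 -9
imul      : 5 54
isub      : -49
bipush 1  : -49 1
irem      : 0
bipush -2 : 0 -2
iadd      : -2
bipush 12 : -2 12
imul      : -24
bipush -9 : -24 -9
isub      : -15
bipush 5  : -15 5
iadd      : -10
bipush -9 : -10 -9
iadd      : -19
bipush -1 : -19 -1
isub      : -18
bipush -1 : -18 -1
isub      : -17
bipush 10 : -17 10
idiv      : -1
bipush -2 : -1 -2
ineg      : -1 2
bipush -6 : -1 2 -6
bipush 2  : -1 2 -6 2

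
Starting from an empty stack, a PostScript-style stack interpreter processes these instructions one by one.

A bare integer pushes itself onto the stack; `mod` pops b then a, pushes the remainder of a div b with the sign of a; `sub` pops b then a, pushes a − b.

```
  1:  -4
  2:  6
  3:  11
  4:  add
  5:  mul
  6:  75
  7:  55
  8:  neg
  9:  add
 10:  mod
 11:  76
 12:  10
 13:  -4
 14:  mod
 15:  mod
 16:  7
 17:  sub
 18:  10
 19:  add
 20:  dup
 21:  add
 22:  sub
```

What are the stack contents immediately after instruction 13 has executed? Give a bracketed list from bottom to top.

-4   [-4]
6    [-4, 6]
11   [-4, 6, 11]
add  [-4, 17]
mul  [-68]
75   [-68, 75]
55   [-68, 75, 55]
neg  [-68, 75, -55]
add  [-68, 20]
mod  [-8]
76   [-8, 76]
10   [-8, 76, 10]
-4   [-8, 76, 10, -4]

[-8, 76, 10, -4]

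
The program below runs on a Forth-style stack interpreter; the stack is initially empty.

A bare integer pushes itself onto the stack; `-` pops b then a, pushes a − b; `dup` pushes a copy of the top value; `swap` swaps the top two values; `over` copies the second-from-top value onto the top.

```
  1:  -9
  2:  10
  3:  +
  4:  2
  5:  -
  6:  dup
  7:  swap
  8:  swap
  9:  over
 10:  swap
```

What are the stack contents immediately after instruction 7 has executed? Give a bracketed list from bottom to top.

-9   -> [-9]
10   -> [-9, 10]
+    -> [1]
2    -> [1, 2]
-    -> [-1]
dup  -> [-1, -1]
swap -> [-1, -1]

[-1, -1]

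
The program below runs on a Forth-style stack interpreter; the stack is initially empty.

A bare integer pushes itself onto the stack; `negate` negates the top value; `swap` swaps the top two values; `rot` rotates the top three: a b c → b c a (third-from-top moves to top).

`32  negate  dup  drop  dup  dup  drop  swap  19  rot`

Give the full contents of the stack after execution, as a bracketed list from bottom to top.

32     -> 32
negate -> -32
dup    -> -32 -32
drop   -> -32
dup    -> -32 -32
dup    -> -32 -32 -32
drop   -> -32 -32
swap   -> -32 -32
19     -> -32 -32 19
rot    -> -32 19 -32

[-32, 19, -32]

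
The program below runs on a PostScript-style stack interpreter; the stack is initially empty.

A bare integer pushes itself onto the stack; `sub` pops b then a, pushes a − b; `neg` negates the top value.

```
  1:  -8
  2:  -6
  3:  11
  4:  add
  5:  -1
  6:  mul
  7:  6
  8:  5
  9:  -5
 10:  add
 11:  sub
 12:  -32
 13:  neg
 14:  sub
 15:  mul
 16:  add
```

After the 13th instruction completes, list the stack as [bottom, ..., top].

[-8, -5, 6, 32]

-8  : -8
-6  : -8 -6
11  : -8 -6 11
add : -8 5
-1  : -8 5 -1
mul : -8 -5
6   : -8 -5 6
5   : -8 -5 6 5
-5  : -8 -5 6 5 -5
add : -8 -5 6 0
sub : -8 -5 6
-32 : -8 -5 6 -32
neg : -8 -5 6 32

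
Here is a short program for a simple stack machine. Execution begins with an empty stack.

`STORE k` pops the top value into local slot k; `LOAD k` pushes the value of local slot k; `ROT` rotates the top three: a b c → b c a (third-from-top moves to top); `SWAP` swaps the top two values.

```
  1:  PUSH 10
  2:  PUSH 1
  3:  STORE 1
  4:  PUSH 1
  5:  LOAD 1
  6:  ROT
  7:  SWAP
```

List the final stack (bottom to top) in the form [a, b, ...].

[1, 10, 1]

PUSH 10 → 10
PUSH 1  → 10 1
STORE 1 → 10
PUSH 1  → 10 1
LOAD 1  → 10 1 1
ROT     → 1 1 10
SWAP    → 1 10 1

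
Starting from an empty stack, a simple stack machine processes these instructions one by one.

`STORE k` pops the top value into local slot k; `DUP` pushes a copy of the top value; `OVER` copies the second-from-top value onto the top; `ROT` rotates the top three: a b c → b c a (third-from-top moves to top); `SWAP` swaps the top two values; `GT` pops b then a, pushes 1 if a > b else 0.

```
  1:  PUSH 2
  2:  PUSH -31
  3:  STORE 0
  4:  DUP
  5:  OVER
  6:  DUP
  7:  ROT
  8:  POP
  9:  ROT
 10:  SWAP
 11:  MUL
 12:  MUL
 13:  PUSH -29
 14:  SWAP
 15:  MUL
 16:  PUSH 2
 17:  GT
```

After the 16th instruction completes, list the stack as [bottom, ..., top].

PUSH 2   -> [2]
PUSH -31 -> [2, -31]
STORE 0  -> [2]
DUP      -> [2, 2]
OVER     -> [2, 2, 2]
DUP      -> [2, 2, 2, 2]
ROT      -> [2, 2, 2, 2]
POP      -> [2, 2, 2]
ROT      -> [2, 2, 2]
SWAP     -> [2, 2, 2]
MUL      -> [2, 4]
MUL      -> [8]
PUSH -29 -> [8, -29]
SWAP     -> [-29, 8]
MUL      -> [-232]
PUSH 2   -> [-232, 2]

[-232, 2]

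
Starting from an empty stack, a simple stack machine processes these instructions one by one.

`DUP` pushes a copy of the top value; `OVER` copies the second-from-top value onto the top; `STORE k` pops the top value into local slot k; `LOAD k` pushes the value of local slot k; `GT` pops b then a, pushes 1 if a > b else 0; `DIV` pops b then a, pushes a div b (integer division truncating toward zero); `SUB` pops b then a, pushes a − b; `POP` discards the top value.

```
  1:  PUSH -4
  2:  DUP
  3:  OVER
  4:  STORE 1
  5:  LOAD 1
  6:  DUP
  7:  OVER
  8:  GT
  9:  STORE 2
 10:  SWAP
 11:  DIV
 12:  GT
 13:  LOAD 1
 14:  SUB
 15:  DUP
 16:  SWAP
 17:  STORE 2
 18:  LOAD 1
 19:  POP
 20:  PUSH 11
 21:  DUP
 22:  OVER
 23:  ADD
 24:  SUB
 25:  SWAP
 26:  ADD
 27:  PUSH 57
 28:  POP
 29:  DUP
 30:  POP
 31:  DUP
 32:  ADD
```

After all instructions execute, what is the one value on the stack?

-14

PUSH -4  -4
DUP      -4 -4
OVER     -4 -4 -4
STORE 1  -4 -4
LOAD 1   -4 -4 -4
DUP      -4 -4 -4 -4
OVER     -4 -4 -4 -4 -4
GT       -4 -4 -4 0
STORE 2  -4 -4 -4
SWAP     -4 -4 -4
DIV      -4 1
GT       0
LOAD 1   0 -4
SUB      4
DUP      4 4
SWAP     4 4
STORE 2  4
LOAD 1   4 -4
POP      4
PUSH 11  4 11
DUP      4 11 11
OVER     4 11 11 11
ADD      4 11 22
SUB      4 -11
SWAP     -11 4
ADD      -7
PUSH 57  -7 57
POP      -7
DUP      -7 -7
POP      -7
DUP      -7 -7
ADD      -14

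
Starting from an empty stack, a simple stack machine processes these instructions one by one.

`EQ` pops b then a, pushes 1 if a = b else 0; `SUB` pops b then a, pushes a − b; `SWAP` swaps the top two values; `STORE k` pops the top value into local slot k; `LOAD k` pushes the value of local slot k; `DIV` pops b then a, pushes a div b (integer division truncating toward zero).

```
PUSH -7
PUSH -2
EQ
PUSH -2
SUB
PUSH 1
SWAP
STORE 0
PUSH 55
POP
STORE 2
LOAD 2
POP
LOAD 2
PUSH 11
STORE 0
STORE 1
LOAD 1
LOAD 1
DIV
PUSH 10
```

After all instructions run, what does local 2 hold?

PUSH -7 : -7
PUSH -2 : -7 -2
EQ      : 0
PUSH -2 : 0 -2
SUB     : 2
PUSH 1  : 2 1
SWAP    : 1 2
STORE 0 : 1
PUSH 55 : 1 55
POP     : 1
STORE 2 : (empty)
LOAD 2  : 1
POP     : (empty)
LOAD 2  : 1
PUSH 11 : 1 11
STORE 0 : 1
STORE 1 : (empty)
LOAD 1  : 1
LOAD 1  : 1 1
DIV     : 1
PUSH 10 : 1 10

1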